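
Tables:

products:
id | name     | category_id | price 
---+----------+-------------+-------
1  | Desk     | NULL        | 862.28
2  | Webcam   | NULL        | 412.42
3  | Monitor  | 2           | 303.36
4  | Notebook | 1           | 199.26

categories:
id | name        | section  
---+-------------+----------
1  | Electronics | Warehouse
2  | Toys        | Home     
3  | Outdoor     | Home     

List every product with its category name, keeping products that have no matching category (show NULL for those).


LEFT JOIN keeps every row from products (the left table); where category_id has no match in categories, the category columns become NULL. Walk through each product:
  - product 1 (Desk): category_id=NULL, no match -> kept with NULL
  - product 2 (Webcam): category_id=NULL, no match -> kept with NULL
  - product 3 (Monitor): category_id=2 -> matches Toys
  - product 4 (Notebook): category_id=1 -> matches Electronics
All 4 rows appear; 2 have NULL category.

SQL:
SELECT a.name, b.name AS category
FROM products a
LEFT JOIN categories b ON a.category_id = b.id

Result:
name     | category   
---------+------------
Desk     | NULL       
Webcam   | NULL       
Monitor  | Toys       
Notebook | Electronics


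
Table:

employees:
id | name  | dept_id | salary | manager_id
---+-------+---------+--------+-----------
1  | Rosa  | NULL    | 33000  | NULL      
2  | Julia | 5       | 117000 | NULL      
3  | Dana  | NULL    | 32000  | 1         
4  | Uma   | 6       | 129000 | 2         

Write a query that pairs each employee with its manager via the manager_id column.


This is a self-join: employees is joined to a second copy of itself, matching each row's manager_id to another row's id. Use LEFT JOIN so rows with manager_id=NULL are kept.
  - employee 1 (Rosa): manager_id=NULL -> NULL
  - employee 2 (Julia): manager_id=NULL -> NULL
  - employee 3 (Dana): manager_id=1 -> Rosa
  - employee 4 (Uma): manager_id=2 -> Julia

SQL:
SELECT a.name AS item, b.name AS manager
FROM employees a
LEFT JOIN employees b ON a.manager_id = b.id

Result:
item  | manager
------+--------
Rosa  | NULL   
Julia | NULL   
Dana  | Rosa   
Uma   | Julia  


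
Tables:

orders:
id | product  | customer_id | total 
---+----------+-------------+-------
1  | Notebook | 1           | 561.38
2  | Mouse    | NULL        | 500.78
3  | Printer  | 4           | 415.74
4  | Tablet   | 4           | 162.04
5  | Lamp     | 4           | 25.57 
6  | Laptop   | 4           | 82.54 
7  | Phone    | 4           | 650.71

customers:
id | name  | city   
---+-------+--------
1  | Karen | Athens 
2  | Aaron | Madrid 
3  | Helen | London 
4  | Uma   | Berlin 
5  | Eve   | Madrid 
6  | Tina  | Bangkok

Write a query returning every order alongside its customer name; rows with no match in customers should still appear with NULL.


LEFT JOIN keeps every row from orders (the left table); where customer_id has no match in customers, the customer columns become NULL. Walk through each order:
  - order 1 (Notebook): customer_id=1 -> matches Karen
  - order 2 (Mouse): customer_id=NULL, no match -> kept with NULL
  - order 3 (Printer): customer_id=4 -> matches Uma
  - order 4 (Tablet): customer_id=4 -> matches Uma
  - order 5 (Lamp): customer_id=4 -> matches Uma
  - order 6 (Laptop): customer_id=4 -> matches Uma
  - order 7 (Phone): customer_id=4 -> matches Uma
All 7 rows appear; 1 has NULL customer.

SQL:
SELECT a.product, b.name AS customer
FROM orders a
LEFT JOIN customers b ON a.customer_id = b.id

Result:
product  | customer
---------+---------
Notebook | Karen   
Mouse    | NULL    
Printer  | Uma     
Tablet   | Uma     
Lamp     | Uma     
Laptop   | Uma     
Phone    | Uma     


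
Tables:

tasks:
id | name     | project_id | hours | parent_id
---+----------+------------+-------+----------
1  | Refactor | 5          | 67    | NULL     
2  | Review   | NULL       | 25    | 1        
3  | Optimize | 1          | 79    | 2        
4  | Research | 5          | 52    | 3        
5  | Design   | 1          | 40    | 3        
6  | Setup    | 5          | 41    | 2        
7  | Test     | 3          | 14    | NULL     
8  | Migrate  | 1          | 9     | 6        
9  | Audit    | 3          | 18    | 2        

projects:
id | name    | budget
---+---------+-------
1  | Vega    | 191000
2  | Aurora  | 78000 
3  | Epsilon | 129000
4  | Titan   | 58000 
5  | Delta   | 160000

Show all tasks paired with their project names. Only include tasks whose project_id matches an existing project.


INNER JOIN keeps only tasks rows whose project_id matches an id in projects. Walk through each task:
  - task 1 (Refactor): project_id=5 -> matches Delta
  - task 2 (Review): project_id=NULL, no match -> dropped
  - task 3 (Optimize): project_id=1 -> matches Vega
  - task 4 (Research): project_id=5 -> matches Delta
  - task 5 (Design): project_id=1 -> matches Vega
  - task 6 (Setup): project_id=5 -> matches Delta
  - task 7 (Test): project_id=3 -> matches Epsilon
  - task 8 (Migrate): project_id=1 -> matches Vega
  - task 9 (Audit): project_id=3 -> matches Epsilon
So 1 of 9 rows is dropped.

SQL:
SELECT a.name, b.name AS project
FROM tasks a
INNER JOIN projects b ON a.project_id = b.id

Result:
name     | project
---------+--------
Refactor | Delta  
Optimize | Vega   
Research | Delta  
Design   | Vega   
Setup    | Delta  
Test     | Epsilon
Migrate  | Vega   
Audit    | Epsilon


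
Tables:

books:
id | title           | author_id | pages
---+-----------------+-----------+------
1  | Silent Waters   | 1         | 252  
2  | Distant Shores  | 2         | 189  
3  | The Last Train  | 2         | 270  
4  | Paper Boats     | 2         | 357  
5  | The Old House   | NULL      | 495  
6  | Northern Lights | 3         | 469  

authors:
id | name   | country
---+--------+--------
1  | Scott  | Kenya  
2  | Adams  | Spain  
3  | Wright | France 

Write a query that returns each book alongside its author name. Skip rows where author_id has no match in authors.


INNER JOIN keeps only books rows whose author_id matches an id in authors. Walk through each book:
  - book 1 (Silent Waters): author_id=1 -> matches Scott
  - book 2 (Distant Shores): author_id=2 -> matches Adams
  - book 3 (The Last Train): author_id=2 -> matches Adams
  - book 4 (Paper Boats): author_id=2 -> matches Adams
  - book 5 (The Old House): author_id=NULL, no match -> dropped
  - book 6 (Northern Lights): author_id=3 -> matches Wright
So 1 of 6 rows is dropped.

SQL:
SELECT a.title, b.name AS author
FROM books a
INNER JOIN authors b ON a.author_id = b.id

Result:
title           | author
----------------+-------
Silent Waters   | Scott 
Distant Shores  | Adams 
The Last Train  | Adams 
Paper Boats     | Adams 
Northern Lights | Wright


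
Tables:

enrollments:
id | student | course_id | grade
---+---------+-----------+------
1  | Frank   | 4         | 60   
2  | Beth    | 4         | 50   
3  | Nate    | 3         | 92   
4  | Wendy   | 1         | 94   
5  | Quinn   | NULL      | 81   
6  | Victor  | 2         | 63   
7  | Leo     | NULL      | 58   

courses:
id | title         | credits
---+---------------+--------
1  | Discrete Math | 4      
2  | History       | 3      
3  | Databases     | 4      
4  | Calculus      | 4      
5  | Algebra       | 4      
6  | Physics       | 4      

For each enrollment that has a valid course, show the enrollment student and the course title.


INNER JOIN keeps only enrollments rows whose course_id matches an id in courses. Walk through each enrollment:
  - enrollment 1 (Frank): course_id=4 -> matches Calculus
  - enrollment 2 (Beth): course_id=4 -> matches Calculus
  - enrollment 3 (Nate): course_id=3 -> matches Databases
  - enrollment 4 (Wendy): course_id=1 -> matches Discrete Math
  - enrollment 5 (Quinn): course_id=NULL, no match -> dropped
  - enrollment 6 (Victor): course_id=2 -> matches History
  - enrollment 7 (Leo): course_id=NULL, no match -> dropped
So 2 of 7 rows are dropped.

SQL:
SELECT a.student, b.title AS course
FROM enrollments a
INNER JOIN courses b ON a.course_id = b.id

Result:
student | course       
--------+--------------
Frank   | Calculus     
Beth    | Calculus     
Nate    | Databases    
Wendy   | Discrete Math
Victor  | History      


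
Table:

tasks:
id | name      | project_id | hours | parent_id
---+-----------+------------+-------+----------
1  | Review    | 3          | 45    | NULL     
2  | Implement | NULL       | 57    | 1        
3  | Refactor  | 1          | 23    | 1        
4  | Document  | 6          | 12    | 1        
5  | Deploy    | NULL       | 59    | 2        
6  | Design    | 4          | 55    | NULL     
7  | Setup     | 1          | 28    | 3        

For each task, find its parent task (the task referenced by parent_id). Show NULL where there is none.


This is a self-join: tasks is joined to a second copy of itself, matching each row's parent_id to another row's id. Use LEFT JOIN so rows with parent_id=NULL are kept.
  - task 1 (Review): parent_id=NULL -> NULL
  - task 2 (Implement): parent_id=1 -> Review
  - task 3 (Refactor): parent_id=1 -> Review
  - task 4 (Document): parent_id=1 -> Review
  - task 5 (Deploy): parent_id=2 -> Implement
  - task 6 (Design): parent_id=NULL -> NULL
  - task 7 (Setup): parent_id=3 -> Refactor

SQL:
SELECT a.name AS item, b.name AS parent
FROM tasks a
LEFT JOIN tasks b ON a.parent_id = b.id

Result:
item      | parent   
----------+----------
Review    | NULL     
Implement | Review   
Refactor  | Review   
Document  | Review   
Deploy    | Implement
Design    | NULL     
Setup     | Refactor 


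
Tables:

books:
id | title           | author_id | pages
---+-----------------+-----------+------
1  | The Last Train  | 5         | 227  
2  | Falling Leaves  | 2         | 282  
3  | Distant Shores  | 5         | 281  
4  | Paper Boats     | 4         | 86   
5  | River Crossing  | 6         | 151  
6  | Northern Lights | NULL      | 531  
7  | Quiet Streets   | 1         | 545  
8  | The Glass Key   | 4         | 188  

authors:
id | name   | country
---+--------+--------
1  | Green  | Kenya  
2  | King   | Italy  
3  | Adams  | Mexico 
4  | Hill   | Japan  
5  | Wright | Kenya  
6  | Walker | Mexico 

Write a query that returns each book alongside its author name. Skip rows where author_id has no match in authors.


INNER JOIN keeps only books rows whose author_id matches an id in authors. Walk through each book:
  - book 1 (The Last Train): author_id=5 -> matches Wright
  - book 2 (Falling Leaves): author_id=2 -> matches King
  - book 3 (Distant Shores): author_id=5 -> matches Wright
  - book 4 (Paper Boats): author_id=4 -> matches Hill
  - book 5 (River Crossing): author_id=6 -> matches Walker
  - book 6 (Northern Lights): author_id=NULL, no match -> dropped
  - book 7 (Quiet Streets): author_id=1 -> matches Green
  - book 8 (The Glass Key): author_id=4 -> matches Hill
So 1 of 8 rows is dropped.

SQL:
SELECT a.title, b.name AS author
FROM books a
INNER JOIN authors b ON a.author_id = b.id

Result:
title          | author
---------------+-------
The Last Train | Wright
Falling Leaves | King  
Distant Shores | Wright
Paper Boats    | Hill  
River Crossing | Walker
Quiet Streets  | Green 
The Glass Key  | Hill  


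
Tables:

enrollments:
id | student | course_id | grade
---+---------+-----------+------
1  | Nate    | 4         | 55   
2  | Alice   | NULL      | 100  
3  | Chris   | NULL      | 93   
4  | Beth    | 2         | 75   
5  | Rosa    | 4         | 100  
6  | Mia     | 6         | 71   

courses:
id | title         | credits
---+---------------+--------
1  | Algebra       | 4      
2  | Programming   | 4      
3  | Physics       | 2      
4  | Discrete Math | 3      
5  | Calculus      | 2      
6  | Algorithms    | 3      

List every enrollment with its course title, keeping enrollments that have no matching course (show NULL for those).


LEFT JOIN keeps every row from enrollments (the left table); where course_id has no match in courses, the course columns become NULL. Walk through each enrollment:
  - enrollment 1 (Nate): course_id=4 -> matches Discrete Math
  - enrollment 2 (Alice): course_id=NULL, no match -> kept with NULL
  - enrollment 3 (Chris): course_id=NULL, no match -> kept with NULL
  - enrollment 4 (Beth): course_id=2 -> matches Programming
  - enrollment 5 (Rosa): course_id=4 -> matches Discrete Math
  - enrollment 6 (Mia): course_id=6 -> matches Algorithms
All 6 rows appear; 2 have NULL course.

SQL:
SELECT a.student, b.title AS course
FROM enrollments a
LEFT JOIN courses b ON a.course_id = b.id

Result:
student | course       
--------+--------------
Nate    | Discrete Math
Alice   | NULL         
Chris   | NULL         
Beth    | Programming  
Rosa    | Discrete Math
Mia     | Algorithms   


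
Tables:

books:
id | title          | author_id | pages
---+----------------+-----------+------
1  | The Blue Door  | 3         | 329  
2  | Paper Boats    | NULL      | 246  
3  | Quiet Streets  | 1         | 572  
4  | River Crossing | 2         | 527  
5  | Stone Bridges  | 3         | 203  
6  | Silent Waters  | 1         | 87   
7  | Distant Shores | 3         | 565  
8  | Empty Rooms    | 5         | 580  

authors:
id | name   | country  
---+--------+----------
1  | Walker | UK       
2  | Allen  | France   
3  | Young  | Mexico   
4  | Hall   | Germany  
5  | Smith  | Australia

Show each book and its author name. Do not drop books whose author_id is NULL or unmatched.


LEFT JOIN keeps every row from books (the left table); where author_id has no match in authors, the author columns become NULL. Walk through each book:
  - book 1 (The Blue Door): author_id=3 -> matches Young
  - book 2 (Paper Boats): author_id=NULL, no match -> kept with NULL
  - book 3 (Quiet Streets): author_id=1 -> matches Walker
  - book 4 (River Crossing): author_id=2 -> matches Allen
  - book 5 (Stone Bridges): author_id=3 -> matches Young
  - book 6 (Silent Waters): author_id=1 -> matches Walker
  - book 7 (Distant Shores): author_id=3 -> matches Young
  - book 8 (Empty Rooms): author_id=5 -> matches Smith
All 8 rows appear; 1 has NULL author.

SQL:
SELECT a.title, b.name AS author
FROM books a
LEFT JOIN authors b ON a.author_id = b.id

Result:
title          | author
---------------+-------
The Blue Door  | Young 
Paper Boats    | NULL  
Quiet Streets  | Walker
River Crossing | Allen 
Stone Bridges  | Young 
Silent Waters  | Walker
Distant Shores | Young 
Empty Rooms    | Smith 


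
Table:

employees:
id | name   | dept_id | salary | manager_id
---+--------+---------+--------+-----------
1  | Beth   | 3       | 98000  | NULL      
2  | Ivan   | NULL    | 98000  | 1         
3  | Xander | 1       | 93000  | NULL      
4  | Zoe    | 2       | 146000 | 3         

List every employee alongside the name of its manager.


This is a self-join: employees is joined to a second copy of itself, matching each row's manager_id to another row's id. Use LEFT JOIN so rows with manager_id=NULL are kept.
  - employee 1 (Beth): manager_id=NULL -> NULL
  - employee 2 (Ivan): manager_id=1 -> Beth
  - employee 3 (Xander): manager_id=NULL -> NULL
  - employee 4 (Zoe): manager_id=3 -> Xander

SQL:
SELECT a.name AS item, b.name AS manager
FROM employees a
LEFT JOIN employees b ON a.manager_id = b.id

Result:
item   | manager
-------+--------
Beth   | NULL   
Ivan   | Beth   
Xander | NULL   
Zoe    | Xander 


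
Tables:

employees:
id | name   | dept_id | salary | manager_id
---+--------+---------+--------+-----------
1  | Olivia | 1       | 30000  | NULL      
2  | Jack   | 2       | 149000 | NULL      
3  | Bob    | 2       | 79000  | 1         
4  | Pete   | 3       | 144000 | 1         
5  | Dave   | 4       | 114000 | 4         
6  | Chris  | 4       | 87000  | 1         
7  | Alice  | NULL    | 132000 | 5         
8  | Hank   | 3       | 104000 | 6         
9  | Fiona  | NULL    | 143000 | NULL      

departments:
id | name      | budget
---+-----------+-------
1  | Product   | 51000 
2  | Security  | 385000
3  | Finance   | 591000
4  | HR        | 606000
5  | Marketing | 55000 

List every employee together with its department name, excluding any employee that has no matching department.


INNER JOIN keeps only employees rows whose dept_id matches an id in departments. Walk through each employee:
  - employee 1 (Olivia): dept_id=1 -> matches Product
  - employee 2 (Jack): dept_id=2 -> matches Security
  - employee 3 (Bob): dept_id=2 -> matches Security
  - employee 4 (Pete): dept_id=3 -> matches Finance
  - employee 5 (Dave): dept_id=4 -> matches HR
  - employee 6 (Chris): dept_id=4 -> matches HR
  - employee 7 (Alice): dept_id=NULL, no match -> dropped
  - employee 8 (Hank): dept_id=3 -> matches Finance
  - employee 9 (Fiona): dept_id=NULL, no match -> dropped
So 2 of 9 rows are dropped.

SQL:
SELECT a.name, b.name AS department
FROM employees a
INNER JOIN departments b ON a.dept_id = b.id

Result:
name   | department
-------+-----------
Olivia | Product   
Jack   | Security  
Bob    | Security  
Pete   | Finance   
Dave   | HR        
Chris  | HR        
Hank   | Finance   


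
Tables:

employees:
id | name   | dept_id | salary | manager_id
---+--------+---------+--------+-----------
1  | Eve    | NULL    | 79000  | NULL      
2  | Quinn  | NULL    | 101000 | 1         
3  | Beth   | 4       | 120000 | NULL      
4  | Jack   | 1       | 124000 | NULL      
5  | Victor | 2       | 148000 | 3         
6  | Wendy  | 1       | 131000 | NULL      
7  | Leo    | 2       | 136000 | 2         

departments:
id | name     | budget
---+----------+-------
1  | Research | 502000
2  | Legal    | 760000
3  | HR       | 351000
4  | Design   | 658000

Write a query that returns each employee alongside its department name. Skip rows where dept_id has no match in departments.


INNER JOIN keeps only employees rows whose dept_id matches an id in departments. Walk through each employee:
  - employee 1 (Eve): dept_id=NULL, no match -> dropped
  - employee 2 (Quinn): dept_id=NULL, no match -> dropped
  - employee 3 (Beth): dept_id=4 -> matches Design
  - employee 4 (Jack): dept_id=1 -> matches Research
  - employee 5 (Victor): dept_id=2 -> matches Legal
  - employee 6 (Wendy): dept_id=1 -> matches Research
  - employee 7 (Leo): dept_id=2 -> matches Legal
So 2 of 7 rows are dropped.

SQL:
SELECT a.name, b.name AS department
FROM employees a
INNER JOIN departments b ON a.dept_id = b.id

Result:
name   | department
-------+-----------
Beth   | Design    
Jack   | Research  
Victor | Legal     
Wendy  | Research  
Leo    | Legal     


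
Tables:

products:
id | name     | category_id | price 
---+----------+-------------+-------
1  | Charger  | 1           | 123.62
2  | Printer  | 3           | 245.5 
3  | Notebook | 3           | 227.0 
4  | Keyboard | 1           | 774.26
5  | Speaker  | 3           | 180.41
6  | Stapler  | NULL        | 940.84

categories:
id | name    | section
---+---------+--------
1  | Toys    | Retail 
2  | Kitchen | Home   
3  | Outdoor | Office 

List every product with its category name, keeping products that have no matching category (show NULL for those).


LEFT JOIN keeps every row from products (the left table); where category_id has no match in categories, the category columns become NULL. Walk through each product:
  - product 1 (Charger): category_id=1 -> matches Toys
  - product 2 (Printer): category_id=3 -> matches Outdoor
  - product 3 (Notebook): category_id=3 -> matches Outdoor
  - product 4 (Keyboard): category_id=1 -> matches Toys
  - product 5 (Speaker): category_id=3 -> matches Outdoor
  - product 6 (Stapler): category_id=NULL, no match -> kept with NULL
All 6 rows appear; 1 has NULL category.

SQL:
SELECT a.name, b.name AS category
FROM products a
LEFT JOIN categories b ON a.category_id = b.id

Result:
name     | category
---------+---------
Charger  | Toys    
Printer  | Outdoor 
Notebook | Outdoor 
Keyboard | Toys    
Speaker  | Outdoor 
Stapler  | NULL    


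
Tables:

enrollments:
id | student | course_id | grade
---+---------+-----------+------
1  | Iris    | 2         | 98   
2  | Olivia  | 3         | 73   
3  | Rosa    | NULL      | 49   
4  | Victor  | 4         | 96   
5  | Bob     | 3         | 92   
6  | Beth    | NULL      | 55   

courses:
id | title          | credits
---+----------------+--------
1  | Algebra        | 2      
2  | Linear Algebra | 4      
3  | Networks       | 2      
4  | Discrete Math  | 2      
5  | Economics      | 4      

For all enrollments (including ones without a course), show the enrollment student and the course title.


LEFT JOIN keeps every row from enrollments (the left table); where course_id has no match in courses, the course columns become NULL. Walk through each enrollment:
  - enrollment 1 (Iris): course_id=2 -> matches Linear Algebra
  - enrollment 2 (Olivia): course_id=3 -> matches Networks
  - enrollment 3 (Rosa): course_id=NULL, no match -> kept with NULL
  - enrollment 4 (Victor): course_id=4 -> matches Discrete Math
  - enrollment 5 (Bob): course_id=3 -> matches Networks
  - enrollment 6 (Beth): course_id=NULL, no match -> kept with NULL
All 6 rows appear; 2 have NULL course.

SQL:
SELECT a.student, b.title AS course
FROM enrollments a
LEFT JOIN courses b ON a.course_id = b.id

Result:
student | course        
--------+---------------
Iris    | Linear Algebra
Olivia  | Networks      
Rosa    | NULL          
Victor  | Discrete Math 
Bob     | Networks      
Beth    | NULL          


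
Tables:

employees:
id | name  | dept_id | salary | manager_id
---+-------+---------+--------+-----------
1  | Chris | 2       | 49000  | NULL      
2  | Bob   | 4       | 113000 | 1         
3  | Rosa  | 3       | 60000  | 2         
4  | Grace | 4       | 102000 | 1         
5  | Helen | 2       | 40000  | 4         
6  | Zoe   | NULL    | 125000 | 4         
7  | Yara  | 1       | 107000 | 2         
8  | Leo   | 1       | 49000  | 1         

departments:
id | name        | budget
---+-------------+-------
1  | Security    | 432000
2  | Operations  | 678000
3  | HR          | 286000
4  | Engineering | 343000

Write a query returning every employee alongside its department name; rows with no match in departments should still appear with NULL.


LEFT JOIN keeps every row from employees (the left table); where dept_id has no match in departments, the department columns become NULL. Walk through each employee:
  - employee 1 (Chris): dept_id=2 -> matches Operations
  - employee 2 (Bob): dept_id=4 -> matches Engineering
  - employee 3 (Rosa): dept_id=3 -> matches HR
  - employee 4 (Grace): dept_id=4 -> matches Engineering
  - employee 5 (Helen): dept_id=2 -> matches Operations
  - employee 6 (Zoe): dept_id=NULL, no match -> kept with NULL
  - employee 7 (Yara): dept_id=1 -> matches Security
  - employee 8 (Leo): dept_id=1 -> matches Security
All 8 rows appear; 1 has NULL department.

SQL:
SELECT a.name, b.name AS department
FROM employees a
LEFT JOIN departments b ON a.dept_id = b.id

Result:
name  | department 
------+------------
Chris | Operations 
Bob   | Engineering
Rosa  | HR         
Grace | Engineering
Helen | Operations 
Zoe   | NULL       
Yara  | Security   
Leo   | Security   


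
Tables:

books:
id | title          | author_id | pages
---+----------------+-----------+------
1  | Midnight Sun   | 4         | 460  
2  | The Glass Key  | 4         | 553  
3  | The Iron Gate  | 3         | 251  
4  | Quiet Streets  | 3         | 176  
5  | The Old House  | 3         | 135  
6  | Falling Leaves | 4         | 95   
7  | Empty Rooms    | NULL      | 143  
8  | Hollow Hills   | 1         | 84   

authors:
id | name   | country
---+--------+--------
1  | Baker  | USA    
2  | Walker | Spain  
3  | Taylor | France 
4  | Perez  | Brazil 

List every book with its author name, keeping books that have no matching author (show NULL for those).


LEFT JOIN keeps every row from books (the left table); where author_id has no match in authors, the author columns become NULL. Walk through each book:
  - book 1 (Midnight Sun): author_id=4 -> matches Perez
  - book 2 (The Glass Key): author_id=4 -> matches Perez
  - book 3 (The Iron Gate): author_id=3 -> matches Taylor
  - book 4 (Quiet Streets): author_id=3 -> matches Taylor
  - book 5 (The Old House): author_id=3 -> matches Taylor
  - book 6 (Falling Leaves): author_id=4 -> matches Perez
  - book 7 (Empty Rooms): author_id=NULL, no match -> kept with NULL
  - book 8 (Hollow Hills): author_id=1 -> matches Baker
All 8 rows appear; 1 has NULL author.

SQL:
SELECT a.title, b.name AS author
FROM books a
LEFT JOIN authors b ON a.author_id = b.id

Result:
title          | author
---------------+-------
Midnight Sun   | Perez 
The Glass Key  | Perez 
The Iron Gate  | Taylor
Quiet Streets  | Taylor
The Old House  | Taylor
Falling Leaves | Perez 
Empty Rooms    | NULL  
Hollow Hills   | Baker 


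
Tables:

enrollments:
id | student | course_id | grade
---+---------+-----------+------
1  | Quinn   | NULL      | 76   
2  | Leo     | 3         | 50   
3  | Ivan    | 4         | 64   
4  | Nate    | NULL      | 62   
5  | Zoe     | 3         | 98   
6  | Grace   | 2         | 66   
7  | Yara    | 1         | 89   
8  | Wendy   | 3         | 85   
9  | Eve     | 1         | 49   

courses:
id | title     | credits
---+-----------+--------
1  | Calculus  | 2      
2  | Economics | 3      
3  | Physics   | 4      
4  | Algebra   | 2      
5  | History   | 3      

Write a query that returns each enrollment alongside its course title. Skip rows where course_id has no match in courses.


INNER JOIN keeps only enrollments rows whose course_id matches an id in courses. Walk through each enrollment:
  - enrollment 1 (Quinn): course_id=NULL, no match -> dropped
  - enrollment 2 (Leo): course_id=3 -> matches Physics
  - enrollment 3 (Ivan): course_id=4 -> matches Algebra
  - enrollment 4 (Nate): course_id=NULL, no match -> dropped
  - enrollment 5 (Zoe): course_id=3 -> matches Physics
  - enrollment 6 (Grace): course_id=2 -> matches Economics
  - enrollment 7 (Yara): course_id=1 -> matches Calculus
  - enrollment 8 (Wendy): course_id=3 -> matches Physics
  - enrollment 9 (Eve): course_id=1 -> matches Calculus
So 2 of 9 rows are dropped.

SQL:
SELECT a.student, b.title AS course
FROM enrollments a
INNER JOIN courses b ON a.course_id = b.id

Result:
student | course   
--------+----------
Leo     | Physics  
Ivan    | Algebra  
Zoe     | Physics  
Grace   | Economics
Yara    | Calculus 
Wendy   | Physics  
Eve     | Calculus 


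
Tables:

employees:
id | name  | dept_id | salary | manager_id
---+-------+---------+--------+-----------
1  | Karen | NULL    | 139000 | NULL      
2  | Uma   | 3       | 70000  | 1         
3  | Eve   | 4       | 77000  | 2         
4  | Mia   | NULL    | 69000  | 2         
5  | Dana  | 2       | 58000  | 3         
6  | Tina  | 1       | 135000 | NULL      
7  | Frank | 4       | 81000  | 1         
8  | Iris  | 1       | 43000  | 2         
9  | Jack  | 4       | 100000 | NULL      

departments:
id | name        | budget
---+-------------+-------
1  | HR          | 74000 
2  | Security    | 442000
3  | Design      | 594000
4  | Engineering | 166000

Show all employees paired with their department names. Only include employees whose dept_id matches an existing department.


INNER JOIN keeps only employees rows whose dept_id matches an id in departments. Walk through each employee:
  - employee 1 (Karen): dept_id=NULL, no match -> dropped
  - employee 2 (Uma): dept_id=3 -> matches Design
  - employee 3 (Eve): dept_id=4 -> matches Engineering
  - employee 4 (Mia): dept_id=NULL, no match -> dropped
  - employee 5 (Dana): dept_id=2 -> matches Security
  - employee 6 (Tina): dept_id=1 -> matches HR
  - employee 7 (Frank): dept_id=4 -> matches Engineering
  - employee 8 (Iris): dept_id=1 -> matches HR
  - employee 9 (Jack): dept_id=4 -> matches Engineering
So 2 of 9 rows are dropped.

SQL:
SELECT a.name, b.name AS department
FROM employees a
INNER JOIN departments b ON a.dept_id = b.id

Result:
name  | department 
------+------------
Uma   | Design     
Eve   | Engineering
Dana  | Security   
Tina  | HR         
Frank | Engineering
Iris  | HR         
Jack  | Engineering


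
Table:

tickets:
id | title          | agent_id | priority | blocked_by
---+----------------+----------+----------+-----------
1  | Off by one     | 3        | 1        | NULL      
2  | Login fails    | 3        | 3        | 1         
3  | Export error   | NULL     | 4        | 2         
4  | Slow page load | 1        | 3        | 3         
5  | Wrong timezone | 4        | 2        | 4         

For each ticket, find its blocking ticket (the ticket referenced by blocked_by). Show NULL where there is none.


This is a self-join: tickets is joined to a second copy of itself, matching each row's blocked_by to another row's id. Use LEFT JOIN so rows with blocked_by=NULL are kept.
  - ticket 1 (Off by one): blocked_by=NULL -> NULL
  - ticket 2 (Login fails): blocked_by=1 -> Off by one
  - ticket 3 (Export error): blocked_by=2 -> Login fails
  - ticket 4 (Slow page load): blocked_by=3 -> Export error
  - ticket 5 (Wrong timezone): blocked_by=4 -> Slow page load

SQL:
SELECT a.title AS item, b.title AS blocked_by
FROM tickets a
LEFT JOIN tickets b ON a.blocked_by = b.id

Result:
item           | blocked_by    
---------------+---------------
Off by one     | NULL          
Login fails    | Off by one    
Export error   | Login fails   
Slow page load | Export error  
Wrong timezone | Slow page load


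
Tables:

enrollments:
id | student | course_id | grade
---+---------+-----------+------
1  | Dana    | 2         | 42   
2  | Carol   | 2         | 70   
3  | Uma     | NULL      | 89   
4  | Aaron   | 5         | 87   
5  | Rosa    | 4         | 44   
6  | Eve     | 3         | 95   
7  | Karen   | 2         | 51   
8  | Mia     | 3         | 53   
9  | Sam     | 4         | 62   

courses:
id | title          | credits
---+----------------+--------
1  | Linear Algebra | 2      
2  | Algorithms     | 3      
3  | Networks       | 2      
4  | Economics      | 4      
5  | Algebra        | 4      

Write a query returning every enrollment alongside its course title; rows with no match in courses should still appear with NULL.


LEFT JOIN keeps every row from enrollments (the left table); where course_id has no match in courses, the course columns become NULL. Walk through each enrollment:
  - enrollment 1 (Dana): course_id=2 -> matches Algorithms
  - enrollment 2 (Carol): course_id=2 -> matches Algorithms
  - enrollment 3 (Uma): course_id=NULL, no match -> kept with NULL
  - enrollment 4 (Aaron): course_id=5 -> matches Algebra
  - enrollment 5 (Rosa): course_id=4 -> matches Economics
  - enrollment 6 (Eve): course_id=3 -> matches Networks
  - enrollment 7 (Karen): course_id=2 -> matches Algorithms
  - enrollment 8 (Mia): course_id=3 -> matches Networks
  - enrollment 9 (Sam): course_id=4 -> matches Economics
All 9 rows appear; 1 has NULL course.

SQL:
SELECT a.student, b.title AS course
FROM enrollments a
LEFT JOIN courses b ON a.course_id = b.id

Result:
student | course    
--------+-----------
Dana    | Algorithms
Carol   | Algorithms
Uma     | NULL      
Aaron   | Algebra   
Rosa    | Economics 
Eve     | Networks  
Karen   | Algorithms
Mia     | Networks  
Sam     | Economics 


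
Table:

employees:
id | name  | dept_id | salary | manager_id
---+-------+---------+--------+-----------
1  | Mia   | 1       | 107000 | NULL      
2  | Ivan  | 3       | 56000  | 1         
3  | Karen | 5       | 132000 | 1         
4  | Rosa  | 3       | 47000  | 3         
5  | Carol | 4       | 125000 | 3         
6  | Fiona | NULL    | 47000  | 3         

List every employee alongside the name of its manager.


This is a self-join: employees is joined to a second copy of itself, matching each row's manager_id to another row's id. Use LEFT JOIN so rows with manager_id=NULL are kept.
  - employee 1 (Mia): manager_id=NULL -> NULL
  - employee 2 (Ivan): manager_id=1 -> Mia
  - employee 3 (Karen): manager_id=1 -> Mia
  - employee 4 (Rosa): manager_id=3 -> Karen
  - employee 5 (Carol): manager_id=3 -> Karen
  - employee 6 (Fiona): manager_id=3 -> Karen

SQL:
SELECT a.name AS item, b.name AS manager
FROM employees a
LEFT JOIN employees b ON a.manager_id = b.id

Result:
item  | manager
------+--------
Mia   | NULL   
Ivan  | Mia    
Karen | Mia    
Rosa  | Karen  
Carol | Karen  
Fiona | Karen  


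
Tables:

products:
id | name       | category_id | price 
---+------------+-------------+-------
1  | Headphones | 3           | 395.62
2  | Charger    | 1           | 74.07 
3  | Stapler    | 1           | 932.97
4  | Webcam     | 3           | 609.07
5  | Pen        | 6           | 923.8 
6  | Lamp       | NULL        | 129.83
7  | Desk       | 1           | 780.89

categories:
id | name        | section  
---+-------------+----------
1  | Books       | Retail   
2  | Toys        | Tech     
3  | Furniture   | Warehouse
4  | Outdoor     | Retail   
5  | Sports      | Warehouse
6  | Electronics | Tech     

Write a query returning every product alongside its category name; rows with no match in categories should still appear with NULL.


LEFT JOIN keeps every row from products (the left table); where category_id has no match in categories, the category columns become NULL. Walk through each product:
  - product 1 (Headphones): category_id=3 -> matches Furniture
  - product 2 (Charger): category_id=1 -> matches Books
  - product 3 (Stapler): category_id=1 -> matches Books
  - product 4 (Webcam): category_id=3 -> matches Furniture
  - product 5 (Pen): category_id=6 -> matches Electronics
  - product 6 (Lamp): category_id=NULL, no match -> kept with NULL
  - product 7 (Desk): category_id=1 -> matches Books
All 7 rows appear; 1 has NULL category.

SQL:
SELECT a.name, b.name AS category
FROM products a
LEFT JOIN categories b ON a.category_id = b.id

Result:
name       | category   
-----------+------------
Headphones | Furniture  
Charger    | Books      
Stapler    | Books      
Webcam     | Furniture  
Pen        | Electronics
Lamp       | NULL       
Desk       | Books      


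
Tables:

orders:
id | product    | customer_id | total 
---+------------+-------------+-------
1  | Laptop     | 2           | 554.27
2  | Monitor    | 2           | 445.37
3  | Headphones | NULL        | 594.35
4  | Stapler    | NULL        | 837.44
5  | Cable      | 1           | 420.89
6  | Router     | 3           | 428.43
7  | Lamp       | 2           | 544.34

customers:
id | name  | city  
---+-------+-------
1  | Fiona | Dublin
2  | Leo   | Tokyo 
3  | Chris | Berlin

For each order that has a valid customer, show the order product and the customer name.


INNER JOIN keeps only orders rows whose customer_id matches an id in customers. Walk through each order:
  - order 1 (Laptop): customer_id=2 -> matches Leo
  - order 2 (Monitor): customer_id=2 -> matches Leo
  - order 3 (Headphones): customer_id=NULL, no match -> dropped
  - order 4 (Stapler): customer_id=NULL, no match -> dropped
  - order 5 (Cable): customer_id=1 -> matches Fiona
  - order 6 (Router): customer_id=3 -> matches Chris
  - order 7 (Lamp): customer_id=2 -> matches Leo
So 2 of 7 rows are dropped.

SQL:
SELECT a.product, b.name AS customer
FROM orders a
INNER JOIN customers b ON a.customer_id = b.id

Result:
product | customer
--------+---------
Laptop  | Leo     
Monitor | Leo     
Cable   | Fiona   
Router  | Chris   
Lamp    | Leo     


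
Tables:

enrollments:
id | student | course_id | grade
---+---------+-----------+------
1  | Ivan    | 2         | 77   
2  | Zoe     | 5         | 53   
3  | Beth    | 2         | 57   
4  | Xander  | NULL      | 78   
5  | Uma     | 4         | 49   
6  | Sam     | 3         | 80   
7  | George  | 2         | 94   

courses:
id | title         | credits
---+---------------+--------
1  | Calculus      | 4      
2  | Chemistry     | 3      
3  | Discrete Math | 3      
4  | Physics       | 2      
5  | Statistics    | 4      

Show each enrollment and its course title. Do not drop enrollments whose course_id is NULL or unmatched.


LEFT JOIN keeps every row from enrollments (the left table); where course_id has no match in courses, the course columns become NULL. Walk through each enrollment:
  - enrollment 1 (Ivan): course_id=2 -> matches Chemistry
  - enrollment 2 (Zoe): course_id=5 -> matches Statistics
  - enrollment 3 (Beth): course_id=2 -> matches Chemistry
  - enrollment 4 (Xander): course_id=NULL, no match -> kept with NULL
  - enrollment 5 (Uma): course_id=4 -> matches Physics
  - enrollment 6 (Sam): course_id=3 -> matches Discrete Math
  - enrollment 7 (George): course_id=2 -> matches Chemistry
All 7 rows appear; 1 has NULL course.

SQL:
SELECT a.student, b.title AS course
FROM enrollments a
LEFT JOIN courses b ON a.course_id = b.id

Result:
student | course       
--------+--------------
Ivan    | Chemistry    
Zoe     | Statistics   
Beth    | Chemistry    
Xander  | NULL         
Uma     | Physics      
Sam     | Discrete Math
George  | Chemistry    


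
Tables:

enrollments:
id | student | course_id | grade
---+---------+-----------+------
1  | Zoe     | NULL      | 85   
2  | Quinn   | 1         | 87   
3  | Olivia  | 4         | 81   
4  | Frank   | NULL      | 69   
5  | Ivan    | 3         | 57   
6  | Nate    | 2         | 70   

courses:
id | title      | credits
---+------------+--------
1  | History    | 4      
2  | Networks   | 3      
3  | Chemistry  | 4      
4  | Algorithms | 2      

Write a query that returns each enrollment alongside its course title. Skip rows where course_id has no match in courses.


INNER JOIN keeps only enrollments rows whose course_id matches an id in courses. Walk through each enrollment:
  - enrollment 1 (Zoe): course_id=NULL, no match -> dropped
  - enrollment 2 (Quinn): course_id=1 -> matches History
  - enrollment 3 (Olivia): course_id=4 -> matches Algorithms
  - enrollment 4 (Frank): course_id=NULL, no match -> dropped
  - enrollment 5 (Ivan): course_id=3 -> matches Chemistry
  - enrollment 6 (Nate): course_id=2 -> matches Networks
So 2 of 6 rows are dropped.

SQL:
SELECT a.student, b.title AS course
FROM enrollments a
INNER JOIN courses b ON a.course_id = b.id

Result:
student | course    
--------+-----------
Quinn   | History   
Olivia  | Algorithms
Ivan    | Chemistry 
Nate    | Networks  


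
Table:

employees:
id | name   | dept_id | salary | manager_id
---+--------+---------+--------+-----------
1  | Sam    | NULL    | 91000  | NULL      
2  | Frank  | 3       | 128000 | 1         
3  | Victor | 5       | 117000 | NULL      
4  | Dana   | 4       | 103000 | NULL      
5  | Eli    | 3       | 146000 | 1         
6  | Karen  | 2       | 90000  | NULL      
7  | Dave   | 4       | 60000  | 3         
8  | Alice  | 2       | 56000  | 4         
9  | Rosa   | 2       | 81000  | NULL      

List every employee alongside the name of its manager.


This is a self-join: employees is joined to a second copy of itself, matching each row's manager_id to another row's id. Use LEFT JOIN so rows with manager_id=NULL are kept.
  - employee 1 (Sam): manager_id=NULL -> NULL
  - employee 2 (Frank): manager_id=1 -> Sam
  - employee 3 (Victor): manager_id=NULL -> NULL
  - employee 4 (Dana): manager_id=NULL -> NULL
  - employee 5 (Eli): manager_id=1 -> Sam
  - employee 6 (Karen): manager_id=NULL -> NULL
  - employee 7 (Dave): manager_id=3 -> Victor
  - employee 8 (Alice): manager_id=4 -> Dana
  - employee 9 (Rosa): manager_id=NULL -> NULL

SQL:
SELECT a.name AS item, b.name AS manager
FROM employees a
LEFT JOIN employees b ON a.manager_id = b.id

Result:
item   | manager
-------+--------
Sam    | NULL   
Frank  | Sam    
Victor | NULL   
Dana   | NULL   
Eli    | Sam    
Karen  | NULL   
Dave   | Victor 
Alice  | Dana   
Rosa   | NULL   


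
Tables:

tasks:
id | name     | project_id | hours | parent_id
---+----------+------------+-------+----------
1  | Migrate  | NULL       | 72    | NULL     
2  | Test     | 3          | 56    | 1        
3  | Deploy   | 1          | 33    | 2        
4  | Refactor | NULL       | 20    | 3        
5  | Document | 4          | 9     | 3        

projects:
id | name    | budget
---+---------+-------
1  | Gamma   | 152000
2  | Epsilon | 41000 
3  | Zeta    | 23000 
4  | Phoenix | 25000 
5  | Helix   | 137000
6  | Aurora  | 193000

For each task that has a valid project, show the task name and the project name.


INNER JOIN keeps only tasks rows whose project_id matches an id in projects. Walk through each task:
  - task 1 (Migrate): project_id=NULL, no match -> dropped
  - task 2 (Test): project_id=3 -> matches Zeta
  - task 3 (Deploy): project_id=1 -> matches Gamma
  - task 4 (Refactor): project_id=NULL, no match -> dropped
  - task 5 (Document): project_id=4 -> matches Phoenix
So 2 of 5 rows are dropped.

SQL:
SELECT a.name, b.name AS project
FROM tasks a
INNER JOIN projects b ON a.project_id = b.id

Result:
name     | project
---------+--------
Test     | Zeta   
Deploy   | Gamma  
Document | Phoenix
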